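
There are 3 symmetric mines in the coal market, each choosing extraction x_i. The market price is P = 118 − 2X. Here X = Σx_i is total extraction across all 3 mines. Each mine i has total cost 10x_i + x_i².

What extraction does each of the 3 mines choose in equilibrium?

A representative mine's profit is π_i = x_i(118 − 2X) − 10x_i − x_i², with X = x_i + Σ_{j≠i} x_j.
First-order condition: 108 − 6x_i − 2Σ_{j≠i} x_j = 0.
In a symmetric equilibrium every mine chooses the same x, so Σ_{j≠i} x_j = 2x. The condition becomes 108 − 10x = 0, giving x = 108/10 = 10.8.

10.8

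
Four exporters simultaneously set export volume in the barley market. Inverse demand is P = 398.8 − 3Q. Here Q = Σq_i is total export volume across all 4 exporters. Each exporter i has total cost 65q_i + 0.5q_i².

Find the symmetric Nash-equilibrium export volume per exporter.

A representative exporter's profit is π_i = q_i(398.8 − 3Q) − 65q_i − 0.5q_i², with Q = q_i + Σ_{j≠i} q_j.
First-order condition: 333.8 − 7q_i − 3Σ_{j≠i} q_j = 0.
With identical exporters, set every q_j = q: then 333.8 − 7q − 9q = 0, i.e. q = 333.8/16 = 20.8625.

20.8625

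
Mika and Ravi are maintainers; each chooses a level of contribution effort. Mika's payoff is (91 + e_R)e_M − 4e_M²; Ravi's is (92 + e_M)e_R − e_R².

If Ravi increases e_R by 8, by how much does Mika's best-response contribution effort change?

Expanding Mika's payoff: 91e_M + e_Re_M − 4e_M².
∂π/∂e_M = 91 + e_R − 8e_M = 0, so e_M = 11.375 + 0.125e_R.
The reaction-function slope is 0.125, so an 8-unit rise in e_R moves e_M by 0.125 × 8 = 1. Mika's best response rises — the actions are strategic complements.

1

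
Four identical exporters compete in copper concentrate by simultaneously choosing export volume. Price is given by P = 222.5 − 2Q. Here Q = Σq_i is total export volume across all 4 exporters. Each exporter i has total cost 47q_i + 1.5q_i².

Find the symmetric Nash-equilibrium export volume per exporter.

13.5

A representative exporter's profit is π_i = q_i(222.5 − 2Q) − 47q_i − 1.5q_i², with Q = q_i + Σ_{j≠i} q_j.
First-order condition: 175.5 − 7q_i − 2Σ_{j≠i} q_j = 0.
In a symmetric equilibrium every exporter chooses the same q, so Σ_{j≠i} q_j = 3q. The condition becomes 175.5 − 13q = 0, giving q = 175.5/13 = 13.5.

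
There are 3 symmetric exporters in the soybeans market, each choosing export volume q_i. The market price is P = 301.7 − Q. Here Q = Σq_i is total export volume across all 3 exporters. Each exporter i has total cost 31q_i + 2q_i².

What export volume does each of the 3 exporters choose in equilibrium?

33.8375

A representative exporter's profit is π_i = q_i(301.7 − Q) − 31q_i − 2q_i², with Q = q_i + Σ_{j≠i} q_j.
First-order condition: 270.7 − 6q_i − Σ_{j≠i} q_j = 0.
With identical exporters, set every q_j = q: then 270.7 − 6q − 2q = 0, i.e. q = 270.7/8 = 33.8375.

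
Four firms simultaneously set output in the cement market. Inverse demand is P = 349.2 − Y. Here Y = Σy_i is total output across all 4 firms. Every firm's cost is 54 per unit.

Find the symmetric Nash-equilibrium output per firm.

59.04

A representative firm's profit is π_i = y_i(349.2 − Y) − 54y_i, with Y = y_i + Σ_{j≠i} y_j.
First-order condition: 295.2 − 2y_i − Σ_{j≠i} y_j = 0.
With identical firms, set every y_j = y: then 295.2 − 2y − 3y = 0, i.e. y = 295.2/5 = 59.04.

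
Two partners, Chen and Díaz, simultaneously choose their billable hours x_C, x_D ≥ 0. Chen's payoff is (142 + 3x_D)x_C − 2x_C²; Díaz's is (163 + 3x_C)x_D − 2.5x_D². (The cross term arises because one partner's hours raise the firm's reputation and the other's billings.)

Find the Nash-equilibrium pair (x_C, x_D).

Expanding Chen's payoff: 142x_C + 3x_Dx_C − 2x_C².
∂π/∂x_C = 142 + 3x_D − 4x_C = 0, so x_C = 35.5 + 0.75x_D.
Likewise for Díaz: x_D = 32.6 + 0.6x_C.
Substituting the second reaction function into the first: x_C = 35.5 + 0.75(32.6 + 0.6x_C), which gives 0.55x_C = 59.95 ⇒ x_C = 109.
Then x_D = 32.6 + 0.6·109 = 98.

109, 98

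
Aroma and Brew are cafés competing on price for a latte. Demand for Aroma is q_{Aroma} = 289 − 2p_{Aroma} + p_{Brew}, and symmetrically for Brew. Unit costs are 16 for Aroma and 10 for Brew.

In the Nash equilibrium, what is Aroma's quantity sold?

180.4

Aroma's profit: π = (p_{Aroma} − 16)(289 − 2p_{Aroma} + p_{Brew}).
∂π/∂p_{Aroma} = 321 − 4p_{Aroma} + p_{Brew} = 0 ⇒ p_{Aroma} = 80.25 + 0.25p_{Brew}.
Similarly p_{Brew} = 77.25 + 0.25p_{Aroma}.
Plugging p_{Brew} into Aroma's best response: p_{Aroma} = 80.25 + 0.25(77.25 + 0.25p_{Aroma}) ⇒ 0.9375p_{Aroma} = 99.5625, so p_{Aroma} = 106.2.
Then p_{Brew} = 77.25 + 0.25·106.2 = 103.8.
q_{Aroma} = 289 − 2·106.2 + 103.8 = 180.4.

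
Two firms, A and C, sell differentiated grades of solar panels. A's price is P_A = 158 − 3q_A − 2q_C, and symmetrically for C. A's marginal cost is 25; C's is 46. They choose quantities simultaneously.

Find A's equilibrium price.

78.8125

Firm A's profit: π = q_A(158 − 3q_A − 2q_C) − 25q_A.
∂π/∂q_A = 133 − 6q_A − 2q_C = 0 ⇒ q_A = 133/6 − (1/3)q_C.
Similarly q_C = 56/3 − (1/3)q_A.
Solving the two reaction functions simultaneously: (1 − (−1/3)(−1/3))q_A = 133/6 − (1/3)·(56/3), so (8/9)q_A = 287/18 and q_A = 17.9375.
Then q_C = 56/3 − (1/3)·17.9375 = 12.6875.
P_A = 158 − 3·17.9375 − 2·12.6875 = 78.8125.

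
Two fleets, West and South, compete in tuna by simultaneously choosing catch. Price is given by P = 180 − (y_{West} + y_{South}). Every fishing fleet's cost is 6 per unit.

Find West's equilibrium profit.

3364

Fishing fleet West's profit: π = y_{West}(180 − (y_{West} + y_{South})) − 6y_{West}.
∂π/∂y_{West} = 174 − 2y_{West} − y_{South} = 0, so y_{West} = 87 − 0.5y_{South}.
Setting y_{West} = y_{South} in the reaction function: y_{West} = 87 − 0.5y_{West}, so y_{West} = 87 / 1.5 = 58.
Price P = 180 − 116 = 64.
West's profit: (64 − 6)·58 = 3364.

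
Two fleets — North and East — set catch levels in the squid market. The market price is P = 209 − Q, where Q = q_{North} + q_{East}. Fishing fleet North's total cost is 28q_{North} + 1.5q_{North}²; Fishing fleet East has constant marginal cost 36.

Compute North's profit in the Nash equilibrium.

Fishing fleet North's profit: π = q_{North}(209 − (q_{North} + q_{East})) − 28q_{North} − 1.5q_{North}².
∂π/∂q_{North} = 181 − 5q_{North} − q_{East} = 0, so q_{North} = 36.2 − 0.2q_{East}.
For East: ∂π/∂q_{East} = 173 − 2q_{East} − q_{North} = 0 ⇒ q_{East} = 86.5 − 0.5q_{North}.
Plugging q_{East} into North's best response: q_{North} = 36.2 − 0.2(86.5 − 0.5q_{North}) ⇒ 0.9q_{North} = 18.9, so q_{North} = 21.
Then q_{East} = 86.5 − 0.5·21 = 76.
Price P = 209 − 97 = 112.
North's profit: (112 − 28)·21 − 1.5(21)² = 1102.5.

1102.5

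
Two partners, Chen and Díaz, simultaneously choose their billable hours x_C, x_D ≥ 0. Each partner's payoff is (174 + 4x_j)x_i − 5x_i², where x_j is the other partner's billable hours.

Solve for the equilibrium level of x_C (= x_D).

29

Chen's payoff is (174 + 4x_D)x_C − 5x_C².
∂π/∂x_C = 174 + 4x_D − 10x_C = 0, so x_C = 17.4 + 0.4x_D.
The game is symmetric, so in equilibrium x_D = x_C: the reaction function gives 0.6x_C = 17.4, hence x_C = 29.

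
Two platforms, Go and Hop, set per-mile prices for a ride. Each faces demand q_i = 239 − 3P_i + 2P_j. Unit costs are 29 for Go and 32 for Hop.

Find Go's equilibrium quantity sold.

159.1875

Go's profit: π = (P_{Go} − 29)(239 − 3P_{Go} + 2P_{Hop}).
∂π/∂P_{Go} = 326 − 6P_{Go} + 2P_{Hop} = 0 ⇒ P_{Go} = 163/3 + (1/3)P_{Hop}.
Similarly P_{Hop} = 335/6 + (1/3)P_{Go}.
Plugging P_{Hop} into Go's best response: P_{Go} = 163/3 + (1/3)(335/6 + (1/3)P_{Go}) ⇒ (8/9)P_{Go} = 1313/18, so P_{Go} = 82.0625.
Then P_{Hop} = 335/6 + (1/3)·82.0625 = 83.1875.
q_{Go} = 239 − 3·82.0625 + 2·83.1875 = 159.1875.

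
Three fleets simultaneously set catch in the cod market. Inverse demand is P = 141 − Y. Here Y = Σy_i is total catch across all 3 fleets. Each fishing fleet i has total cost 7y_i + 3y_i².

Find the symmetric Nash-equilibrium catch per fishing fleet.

13.4

A representative fishing fleet's profit is π_i = y_i(141 − Y) − 7y_i − 3y_i², with Y = y_i + Σ_{j≠i} y_j.
First-order condition: 134 − 8y_i − Σ_{j≠i} y_j = 0.
Imposing symmetry (y_j = y for all j) turns Σ_{j≠i} y_j into 2y, so 134 = 10y and y = 13.4.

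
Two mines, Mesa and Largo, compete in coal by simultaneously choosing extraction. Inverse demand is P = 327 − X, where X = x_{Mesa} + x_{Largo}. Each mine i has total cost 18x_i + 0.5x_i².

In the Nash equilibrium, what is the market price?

Mine Mesa's profit: π = x_{Mesa}(327 − (x_{Mesa} + x_{Largo})) − 18x_{Mesa} − 0.5x_{Mesa}².
∂π/∂x_{Mesa} = 309 − 3x_{Mesa} − x_{Largo} = 0, so x_{Mesa} = 103 − (1/3)x_{Largo}.
By symmetry x_{Largo} = x_{Mesa}; substituting into the reaction function, (4/3)x_{Mesa} = 103 and x_{Mesa} = 77.25.
Equilibrium price: P = 327 − 154.5 = 172.5.

172.5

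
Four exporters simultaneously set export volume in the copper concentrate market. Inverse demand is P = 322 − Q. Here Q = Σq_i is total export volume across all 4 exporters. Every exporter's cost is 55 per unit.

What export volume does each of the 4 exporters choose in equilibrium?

A representative exporter's profit is π_i = q_i(322 − Q) − 55q_i, with Q = q_i + Σ_{j≠i} q_j.
First-order condition: 267 − 2q_i − Σ_{j≠i} q_j = 0.
In a symmetric equilibrium every exporter chooses the same q, so Σ_{j≠i} q_j = 3q. The condition becomes 267 − 5q = 0, giving q = 267/5 = 53.4.

53.4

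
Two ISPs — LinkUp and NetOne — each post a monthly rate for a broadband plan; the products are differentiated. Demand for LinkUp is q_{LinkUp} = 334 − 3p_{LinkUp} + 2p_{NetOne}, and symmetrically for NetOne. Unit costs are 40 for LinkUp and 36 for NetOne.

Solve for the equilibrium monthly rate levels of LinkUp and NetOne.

112.75, 111.25

LinkUp's profit: π = (p_{LinkUp} − 40)(334 − 3p_{LinkUp} + 2p_{NetOne}).
∂π/∂p_{LinkUp} = 454 − 6p_{LinkUp} + 2p_{NetOne} = 0 ⇒ p_{LinkUp} = 227/3 + (1/3)p_{NetOne}.
Similarly p_{NetOne} = 221/3 + (1/3)p_{LinkUp}.
Plugging p_{NetOne} into LinkUp's best response: p_{LinkUp} = 227/3 + (1/3)(221/3 + (1/3)p_{LinkUp}) ⇒ (8/9)p_{LinkUp} = 902/9, so p_{LinkUp} = 112.75.
Then p_{NetOne} = 221/3 + (1/3)·112.75 = 111.25.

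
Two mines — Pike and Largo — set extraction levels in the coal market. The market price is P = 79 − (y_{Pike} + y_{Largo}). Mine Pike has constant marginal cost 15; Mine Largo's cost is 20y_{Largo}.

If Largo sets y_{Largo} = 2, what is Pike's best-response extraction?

31

Mine Pike's profit: π = y_{Pike}(79 − (y_{Pike} + y_{Largo})) − 15y_{Pike}.
∂π/∂y_{Pike} = 64 − 2y_{Pike} − y_{Largo} = 0, so y_{Pike} = 32 − 0.5y_{Largo}.
At y_{Largo} = 2: y_{Pike} = 32 − 0.5·2 = 31.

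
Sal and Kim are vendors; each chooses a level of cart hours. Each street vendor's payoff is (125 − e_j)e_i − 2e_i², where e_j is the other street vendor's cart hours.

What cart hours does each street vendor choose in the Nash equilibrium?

Sal's payoff is (125 − e_K)e_S − 2e_S².
∂π/∂e_S = 125 − e_K − 4e_S = 0, so e_S = 31.25 − 0.25e_K.
Setting e_S = e_K in the reaction function: e_S = 31.25 − 0.25e_S, so e_S = 31.25 / 1.25 = 25.

25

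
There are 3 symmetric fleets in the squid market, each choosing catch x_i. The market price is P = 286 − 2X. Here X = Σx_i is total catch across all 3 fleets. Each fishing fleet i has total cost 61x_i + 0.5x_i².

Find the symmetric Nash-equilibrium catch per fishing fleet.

25

A representative fishing fleet's profit is π_i = x_i(286 − 2X) − 61x_i − 0.5x_i², with X = x_i + Σ_{j≠i} x_j.
First-order condition: 225 − 5x_i − 2Σ_{j≠i} x_j = 0.
With identical fishing fleets, set every x_j = x: then 225 − 5x − 4x = 0, i.e. x = 225/9 = 25.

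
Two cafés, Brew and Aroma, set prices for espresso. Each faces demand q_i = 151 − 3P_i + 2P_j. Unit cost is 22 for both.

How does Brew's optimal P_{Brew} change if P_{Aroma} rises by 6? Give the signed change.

Brew's profit: π = (P_{Brew} − 22)(151 − 3P_{Brew} + 2P_{Aroma}).
∂π/∂P_{Brew} = 217 − 6P_{Brew} + 2P_{Aroma} = 0 ⇒ P_{Brew} = 217/6 + (1/3)P_{Aroma}.
The reaction-function slope is 1/3, so a 6-unit rise in P_{Aroma} moves P_{Brew} by 1/3 × 6 = 2. Brew's best response rises — the actions are strategic complements.

2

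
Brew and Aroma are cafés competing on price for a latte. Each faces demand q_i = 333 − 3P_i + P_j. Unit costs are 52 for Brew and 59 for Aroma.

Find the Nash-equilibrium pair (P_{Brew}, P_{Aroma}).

Brew's profit: π = (P_{Brew} − 52)(333 − 3P_{Brew} + P_{Aroma}).
∂π/∂P_{Brew} = 489 − 6P_{Brew} + P_{Aroma} = 0 ⇒ P_{Brew} = 81.5 + (1/6)P_{Aroma}.
Similarly P_{Aroma} = 85 + (1/6)P_{Brew}.
Plugging P_{Aroma} into Brew's best response: P_{Brew} = 81.5 + (1/6)(85 + (1/6)P_{Brew}) ⇒ (35/36)P_{Brew} = 287/3, so P_{Brew} = 98.4.
Then P_{Aroma} = 85 + (1/6)·98.4 = 101.4.

98.4, 101.4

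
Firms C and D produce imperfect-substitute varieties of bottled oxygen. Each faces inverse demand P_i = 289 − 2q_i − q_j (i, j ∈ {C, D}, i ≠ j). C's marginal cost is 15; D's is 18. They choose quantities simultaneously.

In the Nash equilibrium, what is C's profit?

6050

Firm C's profit: π = q_C(289 − 2q_C − q_D) − 15q_C.
∂π/∂q_C = 274 − 4q_C − q_D = 0 ⇒ q_C = 68.5 − 0.25q_D.
Similarly q_D = 67.75 − 0.25q_C.
Plugging q_D into C's best response: q_C = 68.5 − 0.25(67.75 − 0.25q_C) ⇒ 0.9375q_C = 51.5625, so q_C = 55.
Then q_D = 67.75 − 0.25·55 = 54.
P_C = 289 − 2·55 − 54 = 125.
Profit = (125 − 15)·55 = 6050.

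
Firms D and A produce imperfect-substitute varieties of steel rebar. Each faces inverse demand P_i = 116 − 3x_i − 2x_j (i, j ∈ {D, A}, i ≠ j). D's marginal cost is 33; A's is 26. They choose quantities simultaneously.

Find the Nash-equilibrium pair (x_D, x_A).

Firm D's profit: π = x_D(116 − 3x_D − 2x_A) − 33x_D.
∂π/∂x_D = 83 − 6x_D − 2x_A = 0 ⇒ x_D = 83/6 − (1/3)x_A.
Similarly x_A = 15 − (1/3)x_D.
Solving the two reaction functions simultaneously: (1 − (−1/3)(−1/3))x_D = 83/6 − (1/3)·15, so (8/9)x_D = 53/6 and x_D = 9.9375.
Then x_A = 15 − (1/3)·9.9375 = 11.6875.

9.9375, 11.6875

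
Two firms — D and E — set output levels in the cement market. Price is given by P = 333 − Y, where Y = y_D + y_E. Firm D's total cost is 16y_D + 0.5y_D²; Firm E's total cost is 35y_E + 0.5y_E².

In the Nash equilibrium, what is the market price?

179.25

Firm D's profit: π = y_D(333 − (y_D + y_E)) − 16y_D − 0.5y_D².
∂π/∂y_D = 317 − 3y_D − y_E = 0, so y_D = 317/3 − (1/3)y_E.
By the same steps for E: y_E = 298/3 − (1/3)y_D.
Solving the two reaction functions simultaneously: (1 − (−1/3)(−1/3))y_D = 317/3 − (1/3)·(298/3), so (8/9)y_D = 653/9 and y_D = 81.625.
Then y_E = 298/3 − (1/3)·81.625 = 72.125.
Equilibrium price: P = 333 − 153.75 = 179.25.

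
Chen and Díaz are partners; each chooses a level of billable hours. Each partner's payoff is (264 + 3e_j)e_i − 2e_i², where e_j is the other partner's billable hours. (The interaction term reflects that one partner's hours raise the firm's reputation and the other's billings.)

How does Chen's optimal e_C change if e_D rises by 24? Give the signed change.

Chen's payoff is (264 + 3e_D)e_C − 2e_C².
∂π/∂e_C = 264 + 3e_D − 4e_C = 0, so e_C = 66 + 0.75e_D.
The reaction-function slope is 0.75, so a 24-unit rise in e_D moves e_C by 0.75 × 24 = 18. Chen's best response rises — the actions are strategic complements.

18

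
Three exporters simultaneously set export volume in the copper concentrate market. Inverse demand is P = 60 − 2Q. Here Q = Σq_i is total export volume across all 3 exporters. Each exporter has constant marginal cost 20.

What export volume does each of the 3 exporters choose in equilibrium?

5

A representative exporter's profit is π_i = q_i(60 − 2Q) − 20q_i, with Q = q_i + Σ_{j≠i} q_j.
First-order condition: 40 − 4q_i − 2Σ_{j≠i} q_j = 0.
Imposing symmetry (q_j = q for all j) turns Σ_{j≠i} q_j into 2q, so 40 = 8q and q = 5.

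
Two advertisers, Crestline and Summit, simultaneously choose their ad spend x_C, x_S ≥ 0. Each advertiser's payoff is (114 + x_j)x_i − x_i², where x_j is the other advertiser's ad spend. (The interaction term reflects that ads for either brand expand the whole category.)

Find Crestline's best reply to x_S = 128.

Crestline's payoff is (114 + x_S)x_C − x_C².
∂π/∂x_C = 114 + x_S − 2x_C = 0, so x_C = 57 + 0.5x_S.
At x_S = 128: x_C = 57 + 0.5·128 = 121.

121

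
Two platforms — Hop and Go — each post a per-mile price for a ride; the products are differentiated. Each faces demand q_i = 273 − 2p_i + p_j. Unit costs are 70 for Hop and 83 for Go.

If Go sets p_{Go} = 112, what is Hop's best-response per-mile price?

Hop's profit: π = (p_{Hop} − 70)(273 − 2p_{Hop} + p_{Go}).
∂π/∂p_{Hop} = 413 − 4p_{Hop} + p_{Go} = 0 ⇒ p_{Hop} = 103.25 + 0.25p_{Go}.
At p_{Go} = 112: p_{Hop} = 103.25 + 0.25·112 = 131.25.

131.25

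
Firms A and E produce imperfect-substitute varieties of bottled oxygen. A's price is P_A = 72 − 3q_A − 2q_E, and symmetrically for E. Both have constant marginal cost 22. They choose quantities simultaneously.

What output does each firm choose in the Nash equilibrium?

Firm A's profit: π = q_A(72 − 3q_A − 2q_E) − 22q_A.
∂π/∂q_A = 50 − 6q_A − 2q_E = 0 ⇒ q_A = 25/3 − (1/3)q_E.
Setting q_A = q_E in the reaction function: q_A = 25/3 − (1/3)q_A, so q_A = (25/3) / (4/3) = 6.25.

6.25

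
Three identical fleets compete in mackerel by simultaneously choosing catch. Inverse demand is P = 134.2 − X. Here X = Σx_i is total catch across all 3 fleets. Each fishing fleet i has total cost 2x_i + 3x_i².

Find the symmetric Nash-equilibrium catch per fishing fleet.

13.22

A representative fishing fleet's profit is π_i = x_i(134.2 − X) − 2x_i − 3x_i², with X = x_i + Σ_{j≠i} x_j.
First-order condition: 132.2 − 8x_i − Σ_{j≠i} x_j = 0.
With identical fishing fleets, set every x_j = x: then 132.2 − 8x − 2x = 0, i.e. x = 132.2/10 = 13.22.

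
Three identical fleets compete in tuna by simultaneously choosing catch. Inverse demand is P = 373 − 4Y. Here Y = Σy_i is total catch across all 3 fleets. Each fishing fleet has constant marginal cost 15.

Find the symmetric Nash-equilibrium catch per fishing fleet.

22.375

A representative fishing fleet's profit is π_i = y_i(373 − 4Y) − 15y_i, with Y = y_i + Σ_{j≠i} y_j.
First-order condition: 358 − 8y_i − 4Σ_{j≠i} y_j = 0.
With identical fishing fleets, set every y_j = y: then 358 − 8y − 8y = 0, i.e. y = 358/16 = 22.375.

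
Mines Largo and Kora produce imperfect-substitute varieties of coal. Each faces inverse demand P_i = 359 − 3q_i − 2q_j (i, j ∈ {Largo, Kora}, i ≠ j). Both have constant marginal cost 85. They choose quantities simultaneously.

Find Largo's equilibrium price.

187.75

Mine Largo's profit: π = q_{Largo}(359 − 3q_{Largo} − 2q_{Kora}) − 85q_{Largo}.
∂π/∂q_{Largo} = 274 − 6q_{Largo} − 2q_{Kora} = 0 ⇒ q_{Largo} = 137/3 − (1/3)q_{Kora}.
Setting q_{Largo} = q_{Kora} in the reaction function: q_{Largo} = 137/3 − (1/3)q_{Largo}, so q_{Largo} = (137/3) / (4/3) = 34.25.
P_{Largo} = 359 − 3·34.25 − 2·34.25 = 187.75.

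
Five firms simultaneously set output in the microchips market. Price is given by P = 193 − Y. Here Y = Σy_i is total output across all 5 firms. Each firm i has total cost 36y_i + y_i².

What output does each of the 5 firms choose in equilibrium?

19.625

A representative firm's profit is π_i = y_i(193 − Y) − 36y_i − y_i², with Y = y_i + Σ_{j≠i} y_j.
First-order condition: 157 − 4y_i − Σ_{j≠i} y_j = 0.
In a symmetric equilibrium every firm chooses the same y, so Σ_{j≠i} y_j = 4y. The condition becomes 157 − 8y = 0, giving y = 157/8 = 19.625.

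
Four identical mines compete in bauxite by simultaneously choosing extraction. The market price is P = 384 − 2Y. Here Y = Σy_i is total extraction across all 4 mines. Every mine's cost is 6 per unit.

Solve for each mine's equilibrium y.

A representative mine's profit is π_i = y_i(384 − 2Y) − 6y_i, with Y = y_i + Σ_{j≠i} y_j.
First-order condition: 378 − 4y_i − 2Σ_{j≠i} y_j = 0.
With identical mines, set every y_j = y: then 378 − 4y − 6y = 0, i.e. y = 378/10 = 37.8.

37.8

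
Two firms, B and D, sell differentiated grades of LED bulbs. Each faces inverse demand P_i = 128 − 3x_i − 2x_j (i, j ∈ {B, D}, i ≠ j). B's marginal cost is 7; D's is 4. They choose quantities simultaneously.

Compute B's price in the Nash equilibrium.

51.8125

Firm B's profit: π = x_B(128 − 3x_B − 2x_D) − 7x_B.
∂π/∂x_B = 121 − 6x_B − 2x_D = 0 ⇒ x_B = 121/6 − (1/3)x_D.
Similarly x_D = 62/3 − (1/3)x_B.
Substituting the second reaction function into the first: x_B = 121/6 − (1/3)(62/3 − (1/3)x_B), which gives (8/9)x_B = 239/18 ⇒ x_B = 14.9375.
Then x_D = 62/3 − (1/3)·14.9375 = 15.6875.
P_B = 128 − 3·14.9375 − 2·15.6875 = 51.8125.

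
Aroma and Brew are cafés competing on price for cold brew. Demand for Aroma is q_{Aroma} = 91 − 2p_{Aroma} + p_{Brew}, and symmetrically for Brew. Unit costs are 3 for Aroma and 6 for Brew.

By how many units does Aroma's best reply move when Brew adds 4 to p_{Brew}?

Aroma's profit: π = (p_{Aroma} − 3)(91 − 2p_{Aroma} + p_{Brew}).
∂π/∂p_{Aroma} = 97 − 4p_{Aroma} + p_{Brew} = 0 ⇒ p_{Aroma} = 24.25 + 0.25p_{Brew}.
The reaction-function slope is 0.25, so a 4-unit rise in p_{Brew} moves p_{Aroma} by 0.25 × 4 = 1. Aroma's best response rises — the actions are strategic complements.

1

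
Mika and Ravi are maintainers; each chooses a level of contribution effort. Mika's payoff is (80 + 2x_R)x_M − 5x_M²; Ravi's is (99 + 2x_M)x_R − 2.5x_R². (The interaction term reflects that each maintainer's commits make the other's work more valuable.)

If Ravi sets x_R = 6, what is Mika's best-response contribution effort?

9.2

Expanding Mika's payoff: 80x_M + 2x_Rx_M − 5x_M².
∂π/∂x_M = 80 + 2x_R − 10x_M = 0, so x_M = 8 + 0.2x_R.
At x_R = 6: x_M = 8 + 0.2·6 = 9.2.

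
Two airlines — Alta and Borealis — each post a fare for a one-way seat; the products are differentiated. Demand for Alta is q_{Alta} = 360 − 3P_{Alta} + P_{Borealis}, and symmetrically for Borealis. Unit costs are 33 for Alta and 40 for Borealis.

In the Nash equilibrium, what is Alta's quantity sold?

Alta's profit: π = (P_{Alta} − 33)(360 − 3P_{Alta} + P_{Borealis}).
∂π/∂P_{Alta} = 459 − 6P_{Alta} + P_{Borealis} = 0 ⇒ P_{Alta} = 76.5 + (1/6)P_{Borealis}.
Similarly P_{Borealis} = 80 + (1/6)P_{Alta}.
Solving the two reaction functions simultaneously: (1 − (1/6)(1/6))P_{Alta} = 76.5 + (1/6)·80, so (35/36)P_{Alta} = 539/6 and P_{Alta} = 92.4.
Then P_{Borealis} = 80 + (1/6)·92.4 = 95.4.
q_{Alta} = 360 − 3·92.4 + 95.4 = 178.2.

178.2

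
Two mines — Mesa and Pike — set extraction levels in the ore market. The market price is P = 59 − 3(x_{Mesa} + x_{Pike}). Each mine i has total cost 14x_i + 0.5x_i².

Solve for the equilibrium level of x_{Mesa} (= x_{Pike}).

4.5

Mine Mesa's profit: π = x_{Mesa}(59 − 3(x_{Mesa} + x_{Pike})) − 14x_{Mesa} − 0.5x_{Mesa}².
∂π/∂x_{Mesa} = 45 − 7x_{Mesa} − 3x_{Pike} = 0, so x_{Mesa} = 45/7 − (3/7)x_{Pike}.
By symmetry x_{Pike} = x_{Mesa}; substituting into the reaction function, (10/7)x_{Mesa} = 45/7 and x_{Mesa} = 4.5.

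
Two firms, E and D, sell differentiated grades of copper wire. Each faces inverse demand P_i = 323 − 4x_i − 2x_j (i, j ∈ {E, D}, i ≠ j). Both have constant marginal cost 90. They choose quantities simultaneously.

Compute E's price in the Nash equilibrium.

183.2

Firm E's profit: π = x_E(323 − 4x_E − 2x_D) − 90x_E.
∂π/∂x_E = 233 − 8x_E − 2x_D = 0 ⇒ x_E = 29.125 − 0.25x_D.
The game is symmetric, so in equilibrium x_D = x_E: the reaction function gives 1.25x_E = 29.125, hence x_E = 23.3.
P_E = 323 − 4·23.3 − 2·23.3 = 183.2.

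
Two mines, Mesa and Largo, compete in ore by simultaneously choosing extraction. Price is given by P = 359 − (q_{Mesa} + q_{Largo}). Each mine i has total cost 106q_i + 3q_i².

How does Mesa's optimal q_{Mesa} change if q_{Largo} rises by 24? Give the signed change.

-3

Mine Mesa's profit: π = q_{Mesa}(359 − (q_{Mesa} + q_{Largo})) − 106q_{Mesa} − 3q_{Mesa}².
∂π/∂q_{Mesa} = 253 − 8q_{Mesa} − q_{Largo} = 0, so q_{Mesa} = 31.625 − 0.125q_{Largo}.
The reaction-function slope is −0.125, so a 24-unit rise in q_{Largo} moves q_{Mesa} by −0.125 × 24 = −3. Mesa's best response falls — the actions are strategic substitutes.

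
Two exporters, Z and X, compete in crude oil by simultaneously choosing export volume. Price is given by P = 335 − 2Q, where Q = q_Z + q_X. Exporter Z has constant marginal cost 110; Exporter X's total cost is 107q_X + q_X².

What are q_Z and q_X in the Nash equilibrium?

44.7, 23.1

Exporter Z's profit: π = q_Z(335 − 2(q_Z + q_X)) − 110q_Z.
∂π/∂q_Z = 225 − 4q_Z − 2q_X = 0, so q_Z = 56.25 − 0.5q_X.
For X: ∂π/∂q_X = 228 − 6q_X − 2q_Z = 0 ⇒ q_X = 38 − (1/3)q_Z.
Plugging q_X into Z's best response: q_Z = 56.25 − 0.5(38 − (1/3)q_Z) ⇒ (5/6)q_Z = 37.25, so q_Z = 44.7.
Then q_X = 38 − (1/3)·44.7 = 23.1.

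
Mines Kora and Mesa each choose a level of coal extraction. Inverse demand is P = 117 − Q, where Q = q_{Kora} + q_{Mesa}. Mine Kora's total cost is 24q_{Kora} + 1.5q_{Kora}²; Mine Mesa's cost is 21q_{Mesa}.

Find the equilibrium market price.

Mine Kora's profit: π = q_{Kora}(117 − (q_{Kora} + q_{Mesa})) − 24q_{Kora} − 1.5q_{Kora}².
∂π/∂q_{Kora} = 93 − 5q_{Kora} − q_{Mesa} = 0, so q_{Kora} = 18.6 − 0.2q_{Mesa}.
For Mesa: ∂π/∂q_{Mesa} = 96 − 2q_{Mesa} − q_{Kora} = 0 ⇒ q_{Mesa} = 48 − 0.5q_{Kora}.
Plugging q_{Mesa} into Kora's best response: q_{Kora} = 18.6 − 0.2(48 − 0.5q_{Kora}) ⇒ 0.9q_{Kora} = 9, so q_{Kora} = 10.
Then q_{Mesa} = 48 − 0.5·10 = 43.
Equilibrium price: P = 117 − 53 = 64.

64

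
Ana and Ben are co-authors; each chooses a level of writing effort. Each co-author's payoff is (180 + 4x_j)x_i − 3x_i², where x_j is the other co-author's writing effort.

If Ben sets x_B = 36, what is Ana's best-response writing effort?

54

Ana's payoff is (180 + 4x_B)x_A − 3x_A².
∂π/∂x_A = 180 + 4x_B − 6x_A = 0, so x_A = 30 + (2/3)x_B.
At x_B = 36: x_A = 30 + (2/3)·36 = 54.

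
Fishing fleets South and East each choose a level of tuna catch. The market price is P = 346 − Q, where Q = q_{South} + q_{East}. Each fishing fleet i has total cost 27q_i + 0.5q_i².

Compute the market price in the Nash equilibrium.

Fishing fleet South's profit: π = q_{South}(346 − (q_{South} + q_{East})) − 27q_{South} − 0.5q_{South}².
∂π/∂q_{South} = 319 − 3q_{South} − q_{East} = 0, so q_{South} = 319/3 − (1/3)q_{East}.
The game is symmetric, so in equilibrium q_{East} = q_{South}: the reaction function gives (4/3)q_{South} = 319/3, hence q_{South} = 79.75.
Equilibrium price: P = 346 − 159.5 = 186.5.

186.5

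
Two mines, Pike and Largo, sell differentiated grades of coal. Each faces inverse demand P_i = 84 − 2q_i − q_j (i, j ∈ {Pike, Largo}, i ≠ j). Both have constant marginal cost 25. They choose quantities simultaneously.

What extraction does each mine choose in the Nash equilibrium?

Mine Pike's profit: π = q_{Pike}(84 − 2q_{Pike} − q_{Largo}) − 25q_{Pike}.
∂π/∂q_{Pike} = 59 − 4q_{Pike} − q_{Largo} = 0 ⇒ q_{Pike} = 14.75 − 0.25q_{Largo}.
The game is symmetric, so in equilibrium q_{Largo} = q_{Pike}: the reaction function gives 1.25q_{Pike} = 14.75, hence q_{Pike} = 11.8.

11.8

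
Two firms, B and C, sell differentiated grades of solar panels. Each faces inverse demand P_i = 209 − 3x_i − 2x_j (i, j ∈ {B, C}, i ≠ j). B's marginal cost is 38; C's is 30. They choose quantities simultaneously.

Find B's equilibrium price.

100.625

Firm B's profit: π = x_B(209 − 3x_B − 2x_C) − 38x_B.
∂π/∂x_B = 171 − 6x_B − 2x_C = 0 ⇒ x_B = 28.5 − (1/3)x_C.
Similarly x_C = 179/6 − (1/3)x_B.
Plugging x_C into B's best response: x_B = 28.5 − (1/3)(179/6 − (1/3)x_B) ⇒ (8/9)x_B = 167/9, so x_B = 20.875.
Then x_C = 179/6 − (1/3)·20.875 = 22.875.
P_B = 209 − 3·20.875 − 2·22.875 = 100.625.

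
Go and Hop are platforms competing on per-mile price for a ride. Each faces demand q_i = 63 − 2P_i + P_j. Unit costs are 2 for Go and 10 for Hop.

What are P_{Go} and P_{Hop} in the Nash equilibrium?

Go's profit: π = (P_{Go} − 2)(63 − 2P_{Go} + P_{Hop}).
∂π/∂P_{Go} = 67 − 4P_{Go} + P_{Hop} = 0 ⇒ P_{Go} = 16.75 + 0.25P_{Hop}.
Similarly P_{Hop} = 20.75 + 0.25P_{Go}.
Solving the two reaction functions simultaneously: (1 − (0.25)(0.25))P_{Go} = 16.75 + 0.25·20.75, so 0.9375P_{Go} = 21.9375 and P_{Go} = 23.4.
Then P_{Hop} = 20.75 + 0.25·23.4 = 26.6.

23.4, 26.6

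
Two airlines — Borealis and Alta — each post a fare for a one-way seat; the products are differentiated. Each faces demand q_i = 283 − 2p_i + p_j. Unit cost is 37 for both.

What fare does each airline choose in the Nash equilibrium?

119

Borealis's profit: π = (p_{Borealis} − 37)(283 − 2p_{Borealis} + p_{Alta}).
∂π/∂p_{Borealis} = 357 − 4p_{Borealis} + p_{Alta} = 0 ⇒ p_{Borealis} = 89.25 + 0.25p_{Alta}.
The game is symmetric, so in equilibrium p_{Alta} = p_{Borealis}: the reaction function gives 0.75p_{Borealis} = 89.25, hence p_{Borealis} = 119.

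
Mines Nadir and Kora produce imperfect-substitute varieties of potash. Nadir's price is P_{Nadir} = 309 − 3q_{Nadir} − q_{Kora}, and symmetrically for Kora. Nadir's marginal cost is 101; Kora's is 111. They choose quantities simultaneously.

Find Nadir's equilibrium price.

191

Mine Nadir's profit: π = q_{Nadir}(309 − 3q_{Nadir} − q_{Kora}) − 101q_{Nadir}.
∂π/∂q_{Nadir} = 208 − 6q_{Nadir} − q_{Kora} = 0 ⇒ q_{Nadir} = 104/3 − (1/6)q_{Kora}.
Similarly q_{Kora} = 33 − (1/6)q_{Nadir}.
Plugging q_{Kora} into Nadir's best response: q_{Nadir} = 104/3 − (1/6)(33 − (1/6)q_{Nadir}) ⇒ (35/36)q_{Nadir} = 175/6, so q_{Nadir} = 30.
Then q_{Kora} = 33 − (1/6)·30 = 28.
P_{Nadir} = 309 − 3·30 − 28 = 191.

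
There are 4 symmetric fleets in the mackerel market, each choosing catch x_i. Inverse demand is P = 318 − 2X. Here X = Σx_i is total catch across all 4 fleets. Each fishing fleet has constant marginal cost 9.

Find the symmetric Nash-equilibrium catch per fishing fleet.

A representative fishing fleet's profit is π_i = x_i(318 − 2X) − 9x_i, with X = x_i + Σ_{j≠i} x_j.
First-order condition: 309 − 4x_i − 2Σ_{j≠i} x_j = 0.
Imposing symmetry (x_j = x for all j) turns Σ_{j≠i} x_j into 3x, so 309 = 10x and x = 30.9.

30.9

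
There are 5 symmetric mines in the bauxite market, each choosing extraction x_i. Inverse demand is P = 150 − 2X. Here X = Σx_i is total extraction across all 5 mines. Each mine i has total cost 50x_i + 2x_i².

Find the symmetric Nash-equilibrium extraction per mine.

A representative mine's profit is π_i = x_i(150 − 2X) − 50x_i − 2x_i², with X = x_i + Σ_{j≠i} x_j.
First-order condition: 100 − 8x_i − 2Σ_{j≠i} x_j = 0.
Imposing symmetry (x_j = x for all j) turns Σ_{j≠i} x_j into 4x, so 100 = 16x and x = 6.25.

6.25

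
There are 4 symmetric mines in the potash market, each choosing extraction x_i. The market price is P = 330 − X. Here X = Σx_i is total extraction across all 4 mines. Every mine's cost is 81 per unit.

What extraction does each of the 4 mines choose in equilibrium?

49.8

A representative mine's profit is π_i = x_i(330 − X) − 81x_i, with X = x_i + Σ_{j≠i} x_j.
First-order condition: 249 − 2x_i − Σ_{j≠i} x_j = 0.
With identical mines, set every x_j = x: then 249 − 2x − 3x = 0, i.e. x = 249/5 = 49.8.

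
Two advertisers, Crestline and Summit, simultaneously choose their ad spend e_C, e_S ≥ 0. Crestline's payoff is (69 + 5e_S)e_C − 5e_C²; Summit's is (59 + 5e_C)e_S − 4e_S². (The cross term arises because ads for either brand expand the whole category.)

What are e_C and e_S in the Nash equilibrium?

Expanding Crestline's payoff: 69e_C + 5e_Se_C − 5e_C².
∂π/∂e_C = 69 + 5e_S − 10e_C = 0, so e_C = 6.9 + 0.5e_S.
Likewise for Summit: e_S = 7.375 + 0.625e_C.
Substituting the second reaction function into the first: e_C = 6.9 + 0.5(7.375 + 0.625e_C), which gives 0.6875e_C = 10.5875 ⇒ e_C = 15.4.
Then e_S = 7.375 + 0.625·15.4 = 17.

15.4, 17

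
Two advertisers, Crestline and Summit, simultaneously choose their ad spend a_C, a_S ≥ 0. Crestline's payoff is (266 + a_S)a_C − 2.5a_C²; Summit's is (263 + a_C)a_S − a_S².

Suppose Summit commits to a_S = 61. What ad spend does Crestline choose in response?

65.4

Expanding Crestline's payoff: 266a_C + a_Sa_C − 2.5a_C².
∂π/∂a_C = 266 + a_S − 5a_C = 0, so a_C = 53.2 + 0.2a_S.
At a_S = 61: a_C = 53.2 + 0.2·61 = 65.4.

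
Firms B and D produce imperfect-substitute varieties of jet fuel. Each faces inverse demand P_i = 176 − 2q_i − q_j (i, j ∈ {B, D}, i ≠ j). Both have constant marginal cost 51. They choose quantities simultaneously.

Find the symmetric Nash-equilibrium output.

25

Firm B's profit: π = q_B(176 − 2q_B − q_D) − 51q_B.
∂π/∂q_B = 125 − 4q_B − q_D = 0 ⇒ q_B = 31.25 − 0.25q_D.
By symmetry q_D = q_B; substituting into the reaction function, 1.25q_B = 31.25 and q_B = 25.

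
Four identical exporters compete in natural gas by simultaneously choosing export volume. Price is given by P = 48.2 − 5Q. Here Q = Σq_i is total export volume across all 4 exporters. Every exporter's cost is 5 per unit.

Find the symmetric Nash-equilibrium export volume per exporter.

1.728

A representative exporter's profit is π_i = q_i(48.2 − 5Q) − 5q_i, with Q = q_i + Σ_{j≠i} q_j.
First-order condition: 43.2 − 10q_i − 5Σ_{j≠i} q_j = 0.
In a symmetric equilibrium every exporter chooses the same q, so Σ_{j≠i} q_j = 3q. The condition becomes 43.2 − 25q = 0, giving q = 43.2/25 = 1.728.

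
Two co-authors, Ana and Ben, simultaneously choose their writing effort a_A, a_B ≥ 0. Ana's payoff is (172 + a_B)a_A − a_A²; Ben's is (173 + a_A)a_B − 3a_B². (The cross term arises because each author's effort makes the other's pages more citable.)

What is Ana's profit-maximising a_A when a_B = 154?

Expanding Ana's payoff: 172a_A + a_Ba_A − a_A².
∂π/∂a_A = 172 + a_B − 2a_A = 0, so a_A = 86 + 0.5a_B.
At a_B = 154: a_A = 86 + 0.5·154 = 163.

163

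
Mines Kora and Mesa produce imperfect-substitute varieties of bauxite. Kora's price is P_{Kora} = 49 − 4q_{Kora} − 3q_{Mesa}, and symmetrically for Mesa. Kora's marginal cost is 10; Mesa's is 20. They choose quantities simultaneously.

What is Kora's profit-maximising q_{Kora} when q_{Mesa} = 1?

Mine Kora's profit: π = q_{Kora}(49 − 4q_{Kora} − 3q_{Mesa}) − 10q_{Kora}.
∂π/∂q_{Kora} = 39 − 8q_{Kora} − 3q_{Mesa} = 0 ⇒ q_{Kora} = 4.875 − 0.375q_{Mesa}.
At q_{Mesa} = 1: q_{Kora} = 4.875 − 0.375·1 = 4.5.

4.5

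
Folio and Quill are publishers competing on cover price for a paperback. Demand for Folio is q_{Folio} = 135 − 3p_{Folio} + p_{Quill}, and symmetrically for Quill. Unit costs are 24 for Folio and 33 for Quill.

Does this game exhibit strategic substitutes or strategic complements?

strategic complements

Folio's profit: π = (p_{Folio} − 24)(135 − 3p_{Folio} + p_{Quill}).
∂π/∂p_{Folio} = 207 − 6p_{Folio} + p_{Quill} = 0 ⇒ p_{Folio} = 34.5 + (1/6)p_{Quill}.
The best-response slope dp_{Folio}/dp_{Quill} = 1/6 > 0: the reaction function is upward-sloping, so the choices are strategic complements.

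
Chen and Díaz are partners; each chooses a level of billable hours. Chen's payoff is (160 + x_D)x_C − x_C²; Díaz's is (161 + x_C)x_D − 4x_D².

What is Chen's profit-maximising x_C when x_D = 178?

169

Expanding Chen's payoff: 160x_C + x_Dx_C − x_C².
∂π/∂x_C = 160 + x_D − 2x_C = 0, so x_C = 80 + 0.5x_D.
At x_D = 178: x_C = 80 + 0.5·178 = 169.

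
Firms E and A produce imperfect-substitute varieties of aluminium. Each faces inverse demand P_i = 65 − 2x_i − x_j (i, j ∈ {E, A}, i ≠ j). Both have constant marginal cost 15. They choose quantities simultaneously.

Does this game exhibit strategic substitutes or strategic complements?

Firm E's profit: π = x_E(65 − 2x_E − x_A) − 15x_E.
∂π/∂x_E = 50 − 4x_E − x_A = 0 ⇒ x_E = 12.5 − 0.25x_A.
The best-response slope dx_E/dx_A = −0.25 < 0: the reaction function is downward-sloping, so the choices are strategic substitutes.

strategic substitutes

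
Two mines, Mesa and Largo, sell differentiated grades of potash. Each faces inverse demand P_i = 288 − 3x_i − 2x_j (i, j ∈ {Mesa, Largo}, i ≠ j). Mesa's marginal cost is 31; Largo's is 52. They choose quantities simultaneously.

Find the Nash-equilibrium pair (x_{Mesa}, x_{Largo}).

Mine Mesa's profit: π = x_{Mesa}(288 − 3x_{Mesa} − 2x_{Largo}) − 31x_{Mesa}.
∂π/∂x_{Mesa} = 257 − 6x_{Mesa} − 2x_{Largo} = 0 ⇒ x_{Mesa} = 257/6 − (1/3)x_{Largo}.
Similarly x_{Largo} = 118/3 − (1/3)x_{Mesa}.
Solving the two reaction functions simultaneously: (1 − (−1/3)(−1/3))x_{Mesa} = 257/6 − (1/3)·(118/3), so (8/9)x_{Mesa} = 535/18 and x_{Mesa} = 33.4375.
Then x_{Largo} = 118/3 − (1/3)·33.4375 = 28.1875.

33.4375, 28.1875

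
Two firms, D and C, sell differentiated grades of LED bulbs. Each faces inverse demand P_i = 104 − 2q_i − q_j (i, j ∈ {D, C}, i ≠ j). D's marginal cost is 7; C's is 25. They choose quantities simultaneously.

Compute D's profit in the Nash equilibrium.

848.72

Firm D's profit: π = q_D(104 − 2q_D − q_C) − 7q_D.
∂π/∂q_D = 97 − 4q_D − q_C = 0 ⇒ q_D = 24.25 − 0.25q_C.
Similarly q_C = 19.75 − 0.25q_D.
Plugging q_C into D's best response: q_D = 24.25 − 0.25(19.75 − 0.25q_D) ⇒ 0.9375q_D = 19.3125, so q_D = 20.6.
Then q_C = 19.75 − 0.25·20.6 = 14.6.
P_D = 104 − 2·20.6 − 14.6 = 48.2.
Profit = (48.2 − 7)·20.6 = 848.72.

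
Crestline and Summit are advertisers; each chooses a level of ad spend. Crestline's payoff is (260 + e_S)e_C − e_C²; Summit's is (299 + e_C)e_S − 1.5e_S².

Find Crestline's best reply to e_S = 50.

Expanding Crestline's payoff: 260e_C + e_Se_C − e_C².
∂π/∂e_C = 260 + e_S − 2e_C = 0, so e_C = 130 + 0.5e_S.
At e_S = 50: e_C = 130 + 0.5·50 = 155.

155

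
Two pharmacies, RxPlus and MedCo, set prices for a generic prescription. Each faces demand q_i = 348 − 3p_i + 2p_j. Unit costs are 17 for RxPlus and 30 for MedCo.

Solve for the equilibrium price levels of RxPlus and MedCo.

102.1875, 107.0625

RxPlus's profit: π = (p_{RxPlus} − 17)(348 − 3p_{RxPlus} + 2p_{MedCo}).
∂π/∂p_{RxPlus} = 399 − 6p_{RxPlus} + 2p_{MedCo} = 0 ⇒ p_{RxPlus} = 66.5 + (1/3)p_{MedCo}.
Similarly p_{MedCo} = 73 + (1/3)p_{RxPlus}.
Substituting the second reaction function into the first: p_{RxPlus} = 66.5 + (1/3)(73 + (1/3)p_{RxPlus}), which gives (8/9)p_{RxPlus} = 545/6 ⇒ p_{RxPlus} = 102.1875.
Then p_{MedCo} = 73 + (1/3)·102.1875 = 107.0625.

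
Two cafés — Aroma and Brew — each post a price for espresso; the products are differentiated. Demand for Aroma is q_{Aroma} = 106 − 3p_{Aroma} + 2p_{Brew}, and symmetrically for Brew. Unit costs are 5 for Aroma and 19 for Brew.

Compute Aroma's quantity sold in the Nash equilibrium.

83.625

Aroma's profit: π = (p_{Aroma} − 5)(106 − 3p_{Aroma} + 2p_{Brew}).
∂π/∂p_{Aroma} = 121 − 6p_{Aroma} + 2p_{Brew} = 0 ⇒ p_{Aroma} = 121/6 + (1/3)p_{Brew}.
Similarly p_{Brew} = 163/6 + (1/3)p_{Aroma}.
Plugging p_{Brew} into Aroma's best response: p_{Aroma} = 121/6 + (1/3)(163/6 + (1/3)p_{Aroma}) ⇒ (8/9)p_{Aroma} = 263/9, so p_{Aroma} = 32.875.
Then p_{Brew} = 163/6 + (1/3)·32.875 = 38.125.
q_{Aroma} = 106 − 3·32.875 + 2·38.125 = 83.625.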